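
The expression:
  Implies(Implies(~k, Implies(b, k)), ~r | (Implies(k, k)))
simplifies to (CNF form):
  True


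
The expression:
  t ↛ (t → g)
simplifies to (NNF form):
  t ∧ ¬g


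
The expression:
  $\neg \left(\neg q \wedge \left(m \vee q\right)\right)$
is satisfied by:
  {q: True, m: False}
  {m: False, q: False}
  {m: True, q: True}


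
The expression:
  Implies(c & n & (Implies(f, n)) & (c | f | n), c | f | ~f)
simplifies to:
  True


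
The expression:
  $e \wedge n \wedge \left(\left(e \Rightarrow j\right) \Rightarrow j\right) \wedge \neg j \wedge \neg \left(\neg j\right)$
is never true.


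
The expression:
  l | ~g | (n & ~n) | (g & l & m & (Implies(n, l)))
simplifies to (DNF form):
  l | ~g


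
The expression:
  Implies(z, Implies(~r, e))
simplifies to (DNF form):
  e | r | ~z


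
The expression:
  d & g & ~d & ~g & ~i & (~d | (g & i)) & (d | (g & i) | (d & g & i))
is never true.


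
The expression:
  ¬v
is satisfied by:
  {v: False}


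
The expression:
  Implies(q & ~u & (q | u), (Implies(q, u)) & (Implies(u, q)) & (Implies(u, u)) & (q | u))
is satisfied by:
  {u: True, q: False}
  {q: False, u: False}
  {q: True, u: True}


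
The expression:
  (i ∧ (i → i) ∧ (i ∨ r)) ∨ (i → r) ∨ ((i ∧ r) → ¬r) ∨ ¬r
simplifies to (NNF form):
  True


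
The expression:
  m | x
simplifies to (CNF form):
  m | x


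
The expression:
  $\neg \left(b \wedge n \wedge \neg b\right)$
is always true.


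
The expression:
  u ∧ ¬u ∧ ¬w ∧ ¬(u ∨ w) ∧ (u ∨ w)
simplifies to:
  False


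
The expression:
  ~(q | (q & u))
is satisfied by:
  {q: False}


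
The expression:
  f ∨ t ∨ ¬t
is always true.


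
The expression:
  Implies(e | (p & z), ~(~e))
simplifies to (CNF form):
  e | ~p | ~z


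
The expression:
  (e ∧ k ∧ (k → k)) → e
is always true.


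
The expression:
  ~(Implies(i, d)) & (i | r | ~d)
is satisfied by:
  {i: True, d: False}


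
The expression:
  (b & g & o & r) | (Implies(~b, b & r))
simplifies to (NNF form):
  b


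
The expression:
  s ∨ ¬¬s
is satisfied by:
  {s: True}


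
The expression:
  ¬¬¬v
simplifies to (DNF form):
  ¬v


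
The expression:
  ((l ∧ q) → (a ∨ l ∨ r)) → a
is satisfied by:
  {a: True}


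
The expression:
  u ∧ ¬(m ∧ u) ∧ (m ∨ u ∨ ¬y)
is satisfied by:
  {u: True, m: False}


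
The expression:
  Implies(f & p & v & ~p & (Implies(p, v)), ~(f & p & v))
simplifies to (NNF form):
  True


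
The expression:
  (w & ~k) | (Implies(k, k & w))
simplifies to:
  w | ~k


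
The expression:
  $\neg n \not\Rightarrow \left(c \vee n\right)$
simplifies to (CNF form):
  $\neg c \wedge \neg n$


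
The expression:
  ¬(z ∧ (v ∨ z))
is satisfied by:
  {z: False}


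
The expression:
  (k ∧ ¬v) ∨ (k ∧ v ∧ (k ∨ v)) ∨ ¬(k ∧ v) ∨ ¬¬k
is always true.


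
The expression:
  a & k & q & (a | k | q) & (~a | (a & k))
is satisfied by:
  {a: True, q: True, k: True}


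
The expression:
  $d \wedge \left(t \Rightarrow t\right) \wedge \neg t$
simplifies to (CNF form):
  $d \wedge \neg t$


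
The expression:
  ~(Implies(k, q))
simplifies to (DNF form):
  k & ~q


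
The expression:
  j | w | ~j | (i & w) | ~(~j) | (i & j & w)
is always true.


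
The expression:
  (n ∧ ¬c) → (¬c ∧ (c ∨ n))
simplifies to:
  True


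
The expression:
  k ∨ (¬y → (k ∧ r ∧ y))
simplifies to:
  k ∨ y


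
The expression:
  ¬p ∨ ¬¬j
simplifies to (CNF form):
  j ∨ ¬p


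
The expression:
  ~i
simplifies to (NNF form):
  ~i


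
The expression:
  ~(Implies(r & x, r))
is never true.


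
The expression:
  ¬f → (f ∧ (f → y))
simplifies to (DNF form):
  f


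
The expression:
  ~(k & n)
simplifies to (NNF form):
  ~k | ~n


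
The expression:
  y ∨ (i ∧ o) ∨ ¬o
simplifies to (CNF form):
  i ∨ y ∨ ¬o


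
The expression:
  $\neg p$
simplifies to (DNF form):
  $\neg p$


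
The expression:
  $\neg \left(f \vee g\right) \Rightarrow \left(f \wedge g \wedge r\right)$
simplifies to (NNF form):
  $f \vee g$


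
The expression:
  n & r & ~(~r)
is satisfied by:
  {r: True, n: True}


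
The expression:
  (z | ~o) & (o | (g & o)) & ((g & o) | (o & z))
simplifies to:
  o & z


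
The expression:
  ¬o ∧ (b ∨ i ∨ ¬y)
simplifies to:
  ¬o ∧ (b ∨ i ∨ ¬y)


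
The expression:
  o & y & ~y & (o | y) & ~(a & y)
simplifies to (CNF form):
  False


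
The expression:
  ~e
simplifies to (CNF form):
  ~e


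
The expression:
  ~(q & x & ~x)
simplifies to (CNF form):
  True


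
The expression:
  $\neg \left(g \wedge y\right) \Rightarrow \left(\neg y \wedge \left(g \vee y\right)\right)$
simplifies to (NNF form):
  $g$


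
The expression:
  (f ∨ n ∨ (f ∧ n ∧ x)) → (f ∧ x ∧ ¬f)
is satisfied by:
  {n: False, f: False}


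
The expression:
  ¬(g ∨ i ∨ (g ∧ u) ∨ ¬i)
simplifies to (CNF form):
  False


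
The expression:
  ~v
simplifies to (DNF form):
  ~v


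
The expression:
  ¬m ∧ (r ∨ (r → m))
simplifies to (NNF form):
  ¬m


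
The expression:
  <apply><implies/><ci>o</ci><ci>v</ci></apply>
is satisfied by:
  {v: True, o: False}
  {o: False, v: False}
  {o: True, v: True}


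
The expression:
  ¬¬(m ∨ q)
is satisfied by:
  {q: True, m: True}
  {q: True, m: False}
  {m: True, q: False}


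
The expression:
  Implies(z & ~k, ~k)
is always true.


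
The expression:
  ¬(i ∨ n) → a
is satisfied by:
  {i: True, n: True, a: True}
  {i: True, n: True, a: False}
  {i: True, a: True, n: False}
  {i: True, a: False, n: False}
  {n: True, a: True, i: False}
  {n: True, a: False, i: False}
  {a: True, n: False, i: False}


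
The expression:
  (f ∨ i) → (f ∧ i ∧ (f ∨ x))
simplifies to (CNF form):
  (f ∨ ¬f) ∧ (f ∨ ¬i) ∧ (i ∨ ¬f) ∧ (i ∨ ¬i)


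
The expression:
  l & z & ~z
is never true.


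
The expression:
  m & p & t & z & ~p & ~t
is never true.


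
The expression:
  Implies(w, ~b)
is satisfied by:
  {w: False, b: False}
  {b: True, w: False}
  {w: True, b: False}


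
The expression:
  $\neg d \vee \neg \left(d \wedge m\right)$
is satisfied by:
  {m: False, d: False}
  {d: True, m: False}
  {m: True, d: False}


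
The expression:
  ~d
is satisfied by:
  {d: False}


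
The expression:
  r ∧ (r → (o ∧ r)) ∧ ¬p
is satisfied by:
  {r: True, o: True, p: False}


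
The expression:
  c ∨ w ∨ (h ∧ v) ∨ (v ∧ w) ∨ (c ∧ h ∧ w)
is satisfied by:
  {h: True, c: True, w: True, v: True}
  {h: True, c: True, w: True, v: False}
  {c: True, w: True, v: True, h: False}
  {c: True, w: True, v: False, h: False}
  {h: True, c: True, v: True, w: False}
  {h: True, c: True, v: False, w: False}
  {c: True, v: True, w: False, h: False}
  {c: True, v: False, w: False, h: False}
  {h: True, w: True, v: True, c: False}
  {h: True, w: True, v: False, c: False}
  {w: True, v: True, c: False, h: False}
  {w: True, c: False, v: False, h: False}
  {h: True, v: True, c: False, w: False}


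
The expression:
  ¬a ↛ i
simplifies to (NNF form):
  i ∨ ¬a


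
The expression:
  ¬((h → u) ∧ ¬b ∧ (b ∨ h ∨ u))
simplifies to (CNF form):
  b ∨ ¬u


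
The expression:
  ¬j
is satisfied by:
  {j: False}


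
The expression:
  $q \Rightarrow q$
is always true.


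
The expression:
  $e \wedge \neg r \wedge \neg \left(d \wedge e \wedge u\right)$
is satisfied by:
  {e: True, u: False, d: False, r: False}
  {e: True, d: True, u: False, r: False}
  {e: True, u: True, d: False, r: False}


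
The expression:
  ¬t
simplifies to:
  ¬t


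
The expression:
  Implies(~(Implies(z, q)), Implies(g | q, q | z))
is always true.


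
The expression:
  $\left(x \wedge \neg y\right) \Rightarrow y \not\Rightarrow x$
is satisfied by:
  {y: True, x: False}
  {x: False, y: False}
  {x: True, y: True}


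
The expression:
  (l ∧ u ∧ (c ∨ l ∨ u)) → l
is always true.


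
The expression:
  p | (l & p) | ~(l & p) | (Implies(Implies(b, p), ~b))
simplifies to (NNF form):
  True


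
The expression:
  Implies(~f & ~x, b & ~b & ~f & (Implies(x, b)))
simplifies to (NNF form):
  f | x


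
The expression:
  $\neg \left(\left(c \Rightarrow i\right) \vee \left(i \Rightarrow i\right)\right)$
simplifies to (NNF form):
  $\text{False}$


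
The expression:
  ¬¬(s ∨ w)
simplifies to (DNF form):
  s ∨ w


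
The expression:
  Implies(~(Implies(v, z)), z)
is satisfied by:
  {z: True, v: False}
  {v: False, z: False}
  {v: True, z: True}


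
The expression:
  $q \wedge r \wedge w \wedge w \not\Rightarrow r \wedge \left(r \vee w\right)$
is never true.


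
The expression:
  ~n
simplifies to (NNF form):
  ~n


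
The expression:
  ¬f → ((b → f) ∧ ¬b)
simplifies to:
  f ∨ ¬b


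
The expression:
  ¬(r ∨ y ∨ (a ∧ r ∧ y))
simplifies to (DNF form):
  ¬r ∧ ¬y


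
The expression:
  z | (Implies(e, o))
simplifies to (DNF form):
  o | z | ~e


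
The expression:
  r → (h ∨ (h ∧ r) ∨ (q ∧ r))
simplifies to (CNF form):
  h ∨ q ∨ ¬r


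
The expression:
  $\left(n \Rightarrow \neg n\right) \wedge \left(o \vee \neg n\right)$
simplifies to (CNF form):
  $\neg n$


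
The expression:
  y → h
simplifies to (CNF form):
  h ∨ ¬y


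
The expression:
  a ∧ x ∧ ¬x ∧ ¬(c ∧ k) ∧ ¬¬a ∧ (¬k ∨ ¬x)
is never true.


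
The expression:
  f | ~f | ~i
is always true.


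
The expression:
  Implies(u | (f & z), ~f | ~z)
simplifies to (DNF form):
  ~f | ~z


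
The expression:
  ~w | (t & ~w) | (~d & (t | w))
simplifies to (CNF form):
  ~d | ~w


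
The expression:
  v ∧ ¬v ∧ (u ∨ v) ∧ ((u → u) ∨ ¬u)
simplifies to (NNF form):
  False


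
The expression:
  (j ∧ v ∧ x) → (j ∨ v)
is always true.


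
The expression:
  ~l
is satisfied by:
  {l: False}


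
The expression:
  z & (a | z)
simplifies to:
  z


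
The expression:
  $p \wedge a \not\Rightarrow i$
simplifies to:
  $a \wedge p \wedge \neg i$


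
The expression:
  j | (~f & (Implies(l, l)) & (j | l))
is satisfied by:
  {j: True, l: True, f: False}
  {j: True, l: False, f: False}
  {f: True, j: True, l: True}
  {f: True, j: True, l: False}
  {l: True, f: False, j: False}


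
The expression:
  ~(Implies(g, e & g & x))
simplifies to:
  g & (~e | ~x)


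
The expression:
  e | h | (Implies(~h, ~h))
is always true.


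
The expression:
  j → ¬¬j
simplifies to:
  True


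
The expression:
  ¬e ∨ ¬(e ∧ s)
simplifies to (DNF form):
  ¬e ∨ ¬s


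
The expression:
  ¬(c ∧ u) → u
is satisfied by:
  {u: True}


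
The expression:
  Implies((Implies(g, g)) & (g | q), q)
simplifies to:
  q | ~g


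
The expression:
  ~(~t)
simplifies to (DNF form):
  t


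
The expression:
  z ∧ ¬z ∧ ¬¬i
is never true.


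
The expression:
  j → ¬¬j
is always true.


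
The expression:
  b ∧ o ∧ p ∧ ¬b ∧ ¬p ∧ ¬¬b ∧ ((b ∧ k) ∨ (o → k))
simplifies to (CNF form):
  False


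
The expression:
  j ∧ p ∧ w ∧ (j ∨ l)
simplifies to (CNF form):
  j ∧ p ∧ w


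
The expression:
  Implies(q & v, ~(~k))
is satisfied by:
  {k: True, v: False, q: False}
  {v: False, q: False, k: False}
  {k: True, q: True, v: False}
  {q: True, v: False, k: False}
  {k: True, v: True, q: False}
  {v: True, k: False, q: False}
  {k: True, q: True, v: True}


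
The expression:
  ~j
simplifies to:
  ~j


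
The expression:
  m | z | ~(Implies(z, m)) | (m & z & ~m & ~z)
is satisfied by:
  {z: True, m: True}
  {z: True, m: False}
  {m: True, z: False}


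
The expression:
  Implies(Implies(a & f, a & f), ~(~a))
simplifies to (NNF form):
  a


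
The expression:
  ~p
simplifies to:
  ~p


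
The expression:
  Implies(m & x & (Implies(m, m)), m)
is always true.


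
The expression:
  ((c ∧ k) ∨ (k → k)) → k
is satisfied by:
  {k: True}


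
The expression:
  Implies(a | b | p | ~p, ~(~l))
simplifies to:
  l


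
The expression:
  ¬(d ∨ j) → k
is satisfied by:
  {d: True, k: True, j: True}
  {d: True, k: True, j: False}
  {d: True, j: True, k: False}
  {d: True, j: False, k: False}
  {k: True, j: True, d: False}
  {k: True, j: False, d: False}
  {j: True, k: False, d: False}


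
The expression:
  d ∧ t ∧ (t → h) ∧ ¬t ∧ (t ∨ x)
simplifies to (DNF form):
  False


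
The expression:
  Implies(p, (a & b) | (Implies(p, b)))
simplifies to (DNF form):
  b | ~p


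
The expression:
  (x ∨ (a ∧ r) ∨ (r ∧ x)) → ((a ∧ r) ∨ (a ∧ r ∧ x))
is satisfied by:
  {a: True, r: True, x: False}
  {a: True, r: False, x: False}
  {r: True, a: False, x: False}
  {a: False, r: False, x: False}
  {a: True, x: True, r: True}


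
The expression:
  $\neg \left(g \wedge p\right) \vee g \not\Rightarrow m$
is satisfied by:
  {p: False, m: False, g: False}
  {g: True, p: False, m: False}
  {m: True, p: False, g: False}
  {g: True, m: True, p: False}
  {p: True, g: False, m: False}
  {g: True, p: True, m: False}
  {m: True, p: True, g: False}


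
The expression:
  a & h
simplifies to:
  a & h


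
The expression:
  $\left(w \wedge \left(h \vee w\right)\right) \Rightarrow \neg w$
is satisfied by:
  {w: False}


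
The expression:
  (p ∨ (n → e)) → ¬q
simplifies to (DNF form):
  (n ∧ ¬e ∧ ¬p) ∨ ¬q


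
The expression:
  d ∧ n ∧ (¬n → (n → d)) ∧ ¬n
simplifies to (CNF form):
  False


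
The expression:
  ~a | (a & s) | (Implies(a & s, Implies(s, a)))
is always true.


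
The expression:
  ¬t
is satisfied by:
  {t: False}


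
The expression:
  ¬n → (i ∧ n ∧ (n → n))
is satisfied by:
  {n: True}


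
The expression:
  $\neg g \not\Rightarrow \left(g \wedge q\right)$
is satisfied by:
  {g: False}


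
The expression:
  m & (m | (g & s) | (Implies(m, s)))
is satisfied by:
  {m: True}


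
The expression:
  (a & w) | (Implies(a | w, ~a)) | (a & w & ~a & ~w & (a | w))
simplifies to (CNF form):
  w | ~a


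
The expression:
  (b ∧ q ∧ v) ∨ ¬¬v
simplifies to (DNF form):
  v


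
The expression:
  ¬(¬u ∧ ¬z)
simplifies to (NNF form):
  u ∨ z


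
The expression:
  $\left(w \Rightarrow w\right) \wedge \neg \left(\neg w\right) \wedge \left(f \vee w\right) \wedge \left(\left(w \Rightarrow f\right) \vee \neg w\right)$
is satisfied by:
  {w: True, f: True}


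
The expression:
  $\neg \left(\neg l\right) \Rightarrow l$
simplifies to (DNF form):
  $\text{True}$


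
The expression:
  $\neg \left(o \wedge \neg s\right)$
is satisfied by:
  {s: True, o: False}
  {o: False, s: False}
  {o: True, s: True}


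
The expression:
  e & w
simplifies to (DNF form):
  e & w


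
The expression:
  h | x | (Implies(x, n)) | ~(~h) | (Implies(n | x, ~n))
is always true.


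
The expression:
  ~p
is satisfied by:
  {p: False}


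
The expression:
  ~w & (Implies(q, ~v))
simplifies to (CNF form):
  ~w & (~q | ~v)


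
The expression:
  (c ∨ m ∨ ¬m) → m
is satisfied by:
  {m: True}


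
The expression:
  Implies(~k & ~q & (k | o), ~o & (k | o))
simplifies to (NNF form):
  k | q | ~o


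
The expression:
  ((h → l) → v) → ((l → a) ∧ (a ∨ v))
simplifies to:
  a ∨ (l ∧ ¬v) ∨ (v ∧ ¬l) ∨ (¬h ∧ ¬l)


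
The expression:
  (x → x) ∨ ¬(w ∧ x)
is always true.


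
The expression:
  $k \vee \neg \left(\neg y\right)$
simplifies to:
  $k \vee y$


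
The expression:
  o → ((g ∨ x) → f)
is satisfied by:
  {f: True, g: False, o: False, x: False}
  {x: True, f: True, g: False, o: False}
  {f: True, g: True, x: False, o: False}
  {x: True, f: True, g: True, o: False}
  {x: False, g: False, f: False, o: False}
  {x: True, g: False, f: False, o: False}
  {g: True, x: False, f: False, o: False}
  {x: True, g: True, f: False, o: False}
  {o: True, f: True, x: False, g: False}
  {o: True, x: True, f: True, g: False}
  {o: True, f: True, g: True, x: False}
  {o: True, x: True, f: True, g: True}
  {o: True, x: False, g: False, f: False}


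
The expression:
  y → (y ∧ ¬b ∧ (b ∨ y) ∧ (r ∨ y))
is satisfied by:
  {y: False, b: False}
  {b: True, y: False}
  {y: True, b: False}


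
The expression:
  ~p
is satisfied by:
  {p: False}


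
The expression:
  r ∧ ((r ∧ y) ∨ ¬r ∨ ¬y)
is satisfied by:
  {r: True}


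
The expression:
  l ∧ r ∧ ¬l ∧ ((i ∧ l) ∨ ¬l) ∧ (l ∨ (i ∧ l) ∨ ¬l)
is never true.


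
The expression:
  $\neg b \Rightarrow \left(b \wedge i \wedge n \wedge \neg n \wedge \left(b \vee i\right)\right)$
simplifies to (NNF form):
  $b$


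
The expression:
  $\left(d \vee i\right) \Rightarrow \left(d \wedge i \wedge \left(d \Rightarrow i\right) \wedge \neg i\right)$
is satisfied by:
  {d: False, i: False}


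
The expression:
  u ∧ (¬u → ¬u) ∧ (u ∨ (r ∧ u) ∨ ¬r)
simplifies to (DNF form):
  u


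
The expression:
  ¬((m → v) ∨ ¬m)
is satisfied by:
  {m: True, v: False}


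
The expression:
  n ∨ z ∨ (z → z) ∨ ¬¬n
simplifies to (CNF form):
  True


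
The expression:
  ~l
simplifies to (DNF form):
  ~l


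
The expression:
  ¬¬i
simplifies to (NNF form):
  i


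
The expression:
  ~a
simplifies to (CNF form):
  ~a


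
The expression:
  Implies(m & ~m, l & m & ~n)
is always true.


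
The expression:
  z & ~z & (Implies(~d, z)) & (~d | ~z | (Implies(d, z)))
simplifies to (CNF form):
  False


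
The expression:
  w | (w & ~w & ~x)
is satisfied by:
  {w: True}


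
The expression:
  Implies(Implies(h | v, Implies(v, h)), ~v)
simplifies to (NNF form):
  ~h | ~v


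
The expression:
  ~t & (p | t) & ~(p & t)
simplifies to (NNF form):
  p & ~t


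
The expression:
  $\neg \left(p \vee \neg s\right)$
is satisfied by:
  {s: True, p: False}


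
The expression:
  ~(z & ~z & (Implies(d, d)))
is always true.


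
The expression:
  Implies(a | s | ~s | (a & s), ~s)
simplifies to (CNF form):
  ~s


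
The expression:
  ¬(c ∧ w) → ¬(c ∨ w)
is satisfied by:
  {w: False, c: False}
  {c: True, w: True}


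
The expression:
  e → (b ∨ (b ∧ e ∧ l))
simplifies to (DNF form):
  b ∨ ¬e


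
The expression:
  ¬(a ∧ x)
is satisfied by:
  {x: False, a: False}
  {a: True, x: False}
  {x: True, a: False}


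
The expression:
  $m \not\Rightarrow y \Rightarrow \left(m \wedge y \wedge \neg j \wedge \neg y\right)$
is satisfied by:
  {y: True, m: False}
  {m: False, y: False}
  {m: True, y: True}


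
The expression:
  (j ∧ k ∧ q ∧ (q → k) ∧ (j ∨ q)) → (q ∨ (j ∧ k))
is always true.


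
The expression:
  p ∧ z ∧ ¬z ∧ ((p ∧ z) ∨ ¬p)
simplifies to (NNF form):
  False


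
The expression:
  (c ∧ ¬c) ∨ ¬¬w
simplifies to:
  w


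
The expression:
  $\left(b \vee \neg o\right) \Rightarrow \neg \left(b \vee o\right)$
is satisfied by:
  {b: False}


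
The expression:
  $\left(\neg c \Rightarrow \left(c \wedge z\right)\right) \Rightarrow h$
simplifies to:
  $h \vee \neg c$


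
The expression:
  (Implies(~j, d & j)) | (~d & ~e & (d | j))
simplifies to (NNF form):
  j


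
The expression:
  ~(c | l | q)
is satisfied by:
  {q: False, l: False, c: False}


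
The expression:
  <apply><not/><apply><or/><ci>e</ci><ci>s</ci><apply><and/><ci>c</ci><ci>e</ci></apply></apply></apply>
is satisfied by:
  {e: False, s: False}


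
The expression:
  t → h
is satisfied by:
  {h: True, t: False}
  {t: False, h: False}
  {t: True, h: True}


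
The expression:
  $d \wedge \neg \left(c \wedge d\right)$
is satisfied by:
  {d: True, c: False}


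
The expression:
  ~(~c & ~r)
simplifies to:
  c | r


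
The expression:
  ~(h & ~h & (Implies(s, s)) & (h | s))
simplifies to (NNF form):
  True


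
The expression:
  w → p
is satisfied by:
  {p: True, w: False}
  {w: False, p: False}
  {w: True, p: True}


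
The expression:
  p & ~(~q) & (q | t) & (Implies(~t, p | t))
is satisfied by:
  {p: True, q: True}


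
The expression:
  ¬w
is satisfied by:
  {w: False}


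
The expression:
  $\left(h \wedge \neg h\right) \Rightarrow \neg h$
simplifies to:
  $\text{True}$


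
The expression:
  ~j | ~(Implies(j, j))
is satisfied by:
  {j: False}


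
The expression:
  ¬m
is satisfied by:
  {m: False}


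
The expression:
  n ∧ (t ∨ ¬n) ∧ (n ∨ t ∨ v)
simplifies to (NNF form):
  n ∧ t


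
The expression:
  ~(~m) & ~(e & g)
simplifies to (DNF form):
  (m & ~e) | (m & ~g)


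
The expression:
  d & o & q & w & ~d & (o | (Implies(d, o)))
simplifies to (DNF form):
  False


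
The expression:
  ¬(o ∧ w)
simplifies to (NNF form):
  ¬o ∨ ¬w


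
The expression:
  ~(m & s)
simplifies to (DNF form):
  ~m | ~s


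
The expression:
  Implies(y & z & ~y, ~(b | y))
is always true.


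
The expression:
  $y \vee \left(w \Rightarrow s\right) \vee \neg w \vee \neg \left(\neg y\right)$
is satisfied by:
  {y: True, s: True, w: False}
  {y: True, w: False, s: False}
  {s: True, w: False, y: False}
  {s: False, w: False, y: False}
  {y: True, s: True, w: True}
  {y: True, w: True, s: False}
  {s: True, w: True, y: False}


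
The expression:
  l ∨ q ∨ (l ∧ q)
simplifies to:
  l ∨ q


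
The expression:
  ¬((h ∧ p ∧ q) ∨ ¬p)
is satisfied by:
  {p: True, h: False, q: False}
  {q: True, p: True, h: False}
  {h: True, p: True, q: False}


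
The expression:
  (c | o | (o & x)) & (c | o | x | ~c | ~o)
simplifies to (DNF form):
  c | o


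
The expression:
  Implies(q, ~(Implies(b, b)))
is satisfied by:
  {q: False}


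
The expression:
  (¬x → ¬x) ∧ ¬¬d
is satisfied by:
  {d: True}


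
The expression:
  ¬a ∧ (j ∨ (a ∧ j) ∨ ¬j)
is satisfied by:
  {a: False}


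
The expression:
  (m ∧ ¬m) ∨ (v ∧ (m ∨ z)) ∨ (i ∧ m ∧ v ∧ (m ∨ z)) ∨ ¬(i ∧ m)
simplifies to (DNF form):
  v ∨ ¬i ∨ ¬m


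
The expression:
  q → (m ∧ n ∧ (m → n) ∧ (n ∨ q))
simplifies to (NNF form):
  (m ∧ n) ∨ ¬q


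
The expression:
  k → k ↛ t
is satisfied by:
  {k: False, t: False}
  {t: True, k: False}
  {k: True, t: False}


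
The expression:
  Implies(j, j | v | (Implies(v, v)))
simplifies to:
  True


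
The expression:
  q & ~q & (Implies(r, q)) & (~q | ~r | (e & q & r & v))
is never true.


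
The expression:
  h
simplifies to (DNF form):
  h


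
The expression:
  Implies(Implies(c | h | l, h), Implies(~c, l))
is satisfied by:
  {c: True, l: True}
  {c: True, l: False}
  {l: True, c: False}


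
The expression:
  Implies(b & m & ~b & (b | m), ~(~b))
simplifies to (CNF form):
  True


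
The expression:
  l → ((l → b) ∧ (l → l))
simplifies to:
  b ∨ ¬l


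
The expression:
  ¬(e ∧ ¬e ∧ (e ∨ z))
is always true.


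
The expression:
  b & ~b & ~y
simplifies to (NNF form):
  False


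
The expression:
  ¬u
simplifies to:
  ¬u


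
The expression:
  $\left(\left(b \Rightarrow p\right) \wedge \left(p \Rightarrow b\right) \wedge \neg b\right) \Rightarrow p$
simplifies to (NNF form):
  $b \vee p$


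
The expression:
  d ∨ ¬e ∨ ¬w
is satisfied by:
  {d: True, w: False, e: False}
  {w: False, e: False, d: False}
  {d: True, e: True, w: False}
  {e: True, w: False, d: False}
  {d: True, w: True, e: False}
  {w: True, d: False, e: False}
  {d: True, e: True, w: True}


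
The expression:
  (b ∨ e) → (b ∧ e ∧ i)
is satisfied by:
  {i: True, b: False, e: False}
  {b: False, e: False, i: False}
  {i: True, e: True, b: True}


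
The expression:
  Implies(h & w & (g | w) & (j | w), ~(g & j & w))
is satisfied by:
  {w: False, g: False, j: False, h: False}
  {h: True, w: False, g: False, j: False}
  {j: True, w: False, g: False, h: False}
  {h: True, j: True, w: False, g: False}
  {g: True, h: False, w: False, j: False}
  {h: True, g: True, w: False, j: False}
  {j: True, g: True, h: False, w: False}
  {h: True, j: True, g: True, w: False}
  {w: True, j: False, g: False, h: False}
  {h: True, w: True, j: False, g: False}
  {j: True, w: True, h: False, g: False}
  {h: True, j: True, w: True, g: False}
  {g: True, w: True, j: False, h: False}
  {h: True, g: True, w: True, j: False}
  {j: True, g: True, w: True, h: False}


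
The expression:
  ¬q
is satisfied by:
  {q: False}


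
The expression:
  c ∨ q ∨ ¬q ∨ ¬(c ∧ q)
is always true.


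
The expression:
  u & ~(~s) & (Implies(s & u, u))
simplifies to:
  s & u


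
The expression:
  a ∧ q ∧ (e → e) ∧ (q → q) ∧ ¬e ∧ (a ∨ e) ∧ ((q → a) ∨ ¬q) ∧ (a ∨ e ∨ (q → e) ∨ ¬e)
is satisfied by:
  {a: True, q: True, e: False}


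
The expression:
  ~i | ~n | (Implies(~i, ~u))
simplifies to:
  True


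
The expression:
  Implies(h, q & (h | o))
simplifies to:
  q | ~h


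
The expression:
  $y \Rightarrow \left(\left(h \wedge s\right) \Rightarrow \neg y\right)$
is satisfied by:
  {s: False, y: False, h: False}
  {h: True, s: False, y: False}
  {y: True, s: False, h: False}
  {h: True, y: True, s: False}
  {s: True, h: False, y: False}
  {h: True, s: True, y: False}
  {y: True, s: True, h: False}


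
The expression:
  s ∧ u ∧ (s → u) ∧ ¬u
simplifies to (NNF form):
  False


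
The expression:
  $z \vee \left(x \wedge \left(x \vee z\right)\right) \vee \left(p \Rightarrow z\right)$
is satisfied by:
  {x: True, z: True, p: False}
  {x: True, p: False, z: False}
  {z: True, p: False, x: False}
  {z: False, p: False, x: False}
  {x: True, z: True, p: True}
  {x: True, p: True, z: False}
  {z: True, p: True, x: False}


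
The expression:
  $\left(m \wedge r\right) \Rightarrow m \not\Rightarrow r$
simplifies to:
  $\neg m \vee \neg r$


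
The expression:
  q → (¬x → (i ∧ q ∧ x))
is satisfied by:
  {x: True, q: False}
  {q: False, x: False}
  {q: True, x: True}


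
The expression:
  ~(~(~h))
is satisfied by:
  {h: False}


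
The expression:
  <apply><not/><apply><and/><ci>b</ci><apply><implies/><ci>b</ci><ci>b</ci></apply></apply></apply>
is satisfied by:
  {b: False}


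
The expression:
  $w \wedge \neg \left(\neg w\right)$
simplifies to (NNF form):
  $w$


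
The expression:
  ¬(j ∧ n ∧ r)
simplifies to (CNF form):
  ¬j ∨ ¬n ∨ ¬r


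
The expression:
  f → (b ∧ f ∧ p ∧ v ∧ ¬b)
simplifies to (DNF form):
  ¬f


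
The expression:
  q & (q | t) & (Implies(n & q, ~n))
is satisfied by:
  {q: True, n: False}


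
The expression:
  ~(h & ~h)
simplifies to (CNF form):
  True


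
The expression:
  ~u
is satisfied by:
  {u: False}


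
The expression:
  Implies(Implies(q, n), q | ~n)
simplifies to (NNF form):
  q | ~n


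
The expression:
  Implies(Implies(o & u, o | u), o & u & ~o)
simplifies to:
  False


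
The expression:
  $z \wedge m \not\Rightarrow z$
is never true.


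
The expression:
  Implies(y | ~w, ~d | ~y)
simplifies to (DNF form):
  ~d | ~y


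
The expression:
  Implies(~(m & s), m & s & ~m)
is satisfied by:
  {m: True, s: True}


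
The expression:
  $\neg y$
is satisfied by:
  {y: False}


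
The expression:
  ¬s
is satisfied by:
  {s: False}


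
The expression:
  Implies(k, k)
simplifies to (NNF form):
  True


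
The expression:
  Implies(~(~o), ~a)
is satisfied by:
  {o: False, a: False}
  {a: True, o: False}
  {o: True, a: False}


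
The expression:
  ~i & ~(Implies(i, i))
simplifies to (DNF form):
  False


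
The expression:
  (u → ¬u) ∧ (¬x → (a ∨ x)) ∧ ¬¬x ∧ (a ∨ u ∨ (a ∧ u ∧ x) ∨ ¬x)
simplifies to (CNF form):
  a ∧ x ∧ ¬u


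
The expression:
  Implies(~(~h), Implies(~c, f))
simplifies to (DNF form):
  c | f | ~h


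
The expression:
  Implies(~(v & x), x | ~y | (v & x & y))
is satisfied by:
  {x: True, y: False}
  {y: False, x: False}
  {y: True, x: True}


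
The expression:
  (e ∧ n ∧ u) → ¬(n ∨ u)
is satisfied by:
  {u: False, e: False, n: False}
  {n: True, u: False, e: False}
  {e: True, u: False, n: False}
  {n: True, e: True, u: False}
  {u: True, n: False, e: False}
  {n: True, u: True, e: False}
  {e: True, u: True, n: False}


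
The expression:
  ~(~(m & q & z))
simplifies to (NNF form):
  m & q & z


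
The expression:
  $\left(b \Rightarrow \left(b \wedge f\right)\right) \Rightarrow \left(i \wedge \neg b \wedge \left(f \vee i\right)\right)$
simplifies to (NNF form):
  $\left(b \wedge \neg f\right) \vee \left(i \wedge \neg b\right)$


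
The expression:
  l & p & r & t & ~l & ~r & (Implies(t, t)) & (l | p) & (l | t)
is never true.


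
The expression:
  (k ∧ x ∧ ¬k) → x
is always true.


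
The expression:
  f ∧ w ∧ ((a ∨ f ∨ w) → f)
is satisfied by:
  {w: True, f: True}


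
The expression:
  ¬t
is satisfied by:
  {t: False}


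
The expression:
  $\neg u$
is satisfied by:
  {u: False}


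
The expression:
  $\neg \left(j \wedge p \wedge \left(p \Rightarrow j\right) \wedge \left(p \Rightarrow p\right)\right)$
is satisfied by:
  {p: False, j: False}
  {j: True, p: False}
  {p: True, j: False}


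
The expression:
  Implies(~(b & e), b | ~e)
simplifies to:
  b | ~e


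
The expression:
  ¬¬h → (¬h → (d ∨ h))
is always true.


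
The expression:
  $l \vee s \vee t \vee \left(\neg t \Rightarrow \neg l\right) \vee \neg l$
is always true.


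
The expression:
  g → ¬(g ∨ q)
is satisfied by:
  {g: False}


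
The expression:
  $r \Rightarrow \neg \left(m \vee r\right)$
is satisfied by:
  {r: False}


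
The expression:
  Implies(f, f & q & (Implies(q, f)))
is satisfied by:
  {q: True, f: False}
  {f: False, q: False}
  {f: True, q: True}


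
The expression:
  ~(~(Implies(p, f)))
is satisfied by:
  {f: True, p: False}
  {p: False, f: False}
  {p: True, f: True}


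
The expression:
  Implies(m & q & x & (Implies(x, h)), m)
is always true.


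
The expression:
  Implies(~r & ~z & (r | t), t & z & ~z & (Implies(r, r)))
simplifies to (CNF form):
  r | z | ~t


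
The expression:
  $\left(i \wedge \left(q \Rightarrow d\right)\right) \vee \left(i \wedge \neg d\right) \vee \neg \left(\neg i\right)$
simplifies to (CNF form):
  $i$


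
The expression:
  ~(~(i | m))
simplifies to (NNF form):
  i | m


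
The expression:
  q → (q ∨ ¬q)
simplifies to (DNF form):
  True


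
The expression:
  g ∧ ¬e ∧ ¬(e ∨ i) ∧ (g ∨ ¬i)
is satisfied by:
  {g: True, i: False, e: False}


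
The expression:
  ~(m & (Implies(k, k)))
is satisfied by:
  {m: False}


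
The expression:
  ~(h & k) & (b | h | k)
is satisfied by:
  {b: True, k: False, h: False}
  {b: True, k: True, h: False}
  {k: True, b: False, h: False}
  {b: True, h: True, k: False}
  {h: True, b: False, k: False}


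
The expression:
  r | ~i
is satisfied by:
  {r: True, i: False}
  {i: False, r: False}
  {i: True, r: True}


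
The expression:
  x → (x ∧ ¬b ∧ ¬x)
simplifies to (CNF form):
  ¬x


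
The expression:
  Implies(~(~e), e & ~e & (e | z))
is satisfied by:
  {e: False}


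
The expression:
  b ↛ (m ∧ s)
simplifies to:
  b ∧ (¬m ∨ ¬s)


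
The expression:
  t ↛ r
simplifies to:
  t ∧ ¬r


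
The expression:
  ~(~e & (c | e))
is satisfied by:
  {e: True, c: False}
  {c: False, e: False}
  {c: True, e: True}


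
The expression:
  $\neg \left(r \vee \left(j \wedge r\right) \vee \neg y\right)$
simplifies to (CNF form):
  $y \wedge \neg r$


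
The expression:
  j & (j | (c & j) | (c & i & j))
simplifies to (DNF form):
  j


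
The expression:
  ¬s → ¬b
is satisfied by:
  {s: True, b: False}
  {b: False, s: False}
  {b: True, s: True}


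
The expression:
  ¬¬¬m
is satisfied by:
  {m: False}


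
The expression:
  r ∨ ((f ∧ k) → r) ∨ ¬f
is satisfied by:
  {r: True, k: False, f: False}
  {k: False, f: False, r: False}
  {f: True, r: True, k: False}
  {f: True, k: False, r: False}
  {r: True, k: True, f: False}
  {k: True, r: False, f: False}
  {f: True, k: True, r: True}


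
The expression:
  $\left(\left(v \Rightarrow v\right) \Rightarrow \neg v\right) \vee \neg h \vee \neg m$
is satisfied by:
  {h: False, m: False, v: False}
  {v: True, h: False, m: False}
  {m: True, h: False, v: False}
  {v: True, m: True, h: False}
  {h: True, v: False, m: False}
  {v: True, h: True, m: False}
  {m: True, h: True, v: False}


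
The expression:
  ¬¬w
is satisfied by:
  {w: True}


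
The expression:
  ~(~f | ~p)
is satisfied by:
  {p: True, f: True}


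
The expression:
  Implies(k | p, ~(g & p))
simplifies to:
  ~g | ~p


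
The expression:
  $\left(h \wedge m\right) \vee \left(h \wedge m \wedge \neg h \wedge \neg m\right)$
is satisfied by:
  {h: True, m: True}


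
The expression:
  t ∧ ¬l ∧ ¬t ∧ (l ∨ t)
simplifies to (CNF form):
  False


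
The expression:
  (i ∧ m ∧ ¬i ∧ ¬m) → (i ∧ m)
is always true.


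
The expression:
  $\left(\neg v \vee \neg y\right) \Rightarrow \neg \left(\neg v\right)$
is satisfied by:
  {v: True}


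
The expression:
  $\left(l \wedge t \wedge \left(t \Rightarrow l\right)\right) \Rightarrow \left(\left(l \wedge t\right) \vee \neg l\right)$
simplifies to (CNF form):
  $\text{True}$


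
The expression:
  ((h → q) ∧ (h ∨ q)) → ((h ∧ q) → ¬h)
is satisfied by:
  {h: False, q: False}
  {q: True, h: False}
  {h: True, q: False}


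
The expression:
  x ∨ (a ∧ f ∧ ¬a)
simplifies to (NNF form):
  x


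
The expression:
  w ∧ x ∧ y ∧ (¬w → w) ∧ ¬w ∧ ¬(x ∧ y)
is never true.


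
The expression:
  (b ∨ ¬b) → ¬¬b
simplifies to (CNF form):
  b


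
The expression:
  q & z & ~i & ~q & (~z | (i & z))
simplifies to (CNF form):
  False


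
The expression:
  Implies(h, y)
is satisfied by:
  {y: True, h: False}
  {h: False, y: False}
  {h: True, y: True}


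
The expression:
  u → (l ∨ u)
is always true.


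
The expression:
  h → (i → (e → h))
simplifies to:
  True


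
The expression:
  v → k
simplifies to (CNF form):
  k ∨ ¬v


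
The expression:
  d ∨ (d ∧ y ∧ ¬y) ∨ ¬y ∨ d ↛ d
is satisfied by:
  {d: True, y: False}
  {y: False, d: False}
  {y: True, d: True}


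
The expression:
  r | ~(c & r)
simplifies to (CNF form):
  True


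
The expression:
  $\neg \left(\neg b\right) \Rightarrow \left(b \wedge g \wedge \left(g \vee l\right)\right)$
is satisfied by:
  {g: True, b: False}
  {b: False, g: False}
  {b: True, g: True}


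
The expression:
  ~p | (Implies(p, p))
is always true.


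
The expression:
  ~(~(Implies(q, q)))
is always true.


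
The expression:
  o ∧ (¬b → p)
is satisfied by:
  {o: True, b: True, p: True}
  {o: True, b: True, p: False}
  {o: True, p: True, b: False}


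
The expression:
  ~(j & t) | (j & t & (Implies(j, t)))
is always true.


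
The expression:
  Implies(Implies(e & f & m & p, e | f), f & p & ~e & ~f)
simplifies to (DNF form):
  False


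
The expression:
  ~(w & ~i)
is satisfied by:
  {i: True, w: False}
  {w: False, i: False}
  {w: True, i: True}


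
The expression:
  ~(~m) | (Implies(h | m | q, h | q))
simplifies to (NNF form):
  True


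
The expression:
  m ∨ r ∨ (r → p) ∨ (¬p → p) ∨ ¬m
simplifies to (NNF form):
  True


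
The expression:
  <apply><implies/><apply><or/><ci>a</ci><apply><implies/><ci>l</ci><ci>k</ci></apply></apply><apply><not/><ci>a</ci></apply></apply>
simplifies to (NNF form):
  <apply><not/><ci>a</ci></apply>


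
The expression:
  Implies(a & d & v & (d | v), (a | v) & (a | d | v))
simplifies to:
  True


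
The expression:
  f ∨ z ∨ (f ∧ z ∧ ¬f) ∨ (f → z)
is always true.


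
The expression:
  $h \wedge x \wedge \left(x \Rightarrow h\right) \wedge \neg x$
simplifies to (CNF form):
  $\text{False}$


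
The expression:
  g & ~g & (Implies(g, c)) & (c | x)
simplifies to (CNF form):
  False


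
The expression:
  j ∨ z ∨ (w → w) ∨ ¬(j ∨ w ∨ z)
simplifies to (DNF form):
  True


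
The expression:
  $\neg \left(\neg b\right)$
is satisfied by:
  {b: True}


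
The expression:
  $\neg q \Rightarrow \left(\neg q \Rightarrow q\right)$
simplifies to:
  $q$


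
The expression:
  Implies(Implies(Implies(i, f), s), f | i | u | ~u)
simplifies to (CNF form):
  True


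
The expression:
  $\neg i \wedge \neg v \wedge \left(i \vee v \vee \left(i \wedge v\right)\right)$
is never true.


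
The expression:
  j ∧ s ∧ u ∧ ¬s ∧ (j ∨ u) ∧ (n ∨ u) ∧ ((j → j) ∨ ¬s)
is never true.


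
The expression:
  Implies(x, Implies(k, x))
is always true.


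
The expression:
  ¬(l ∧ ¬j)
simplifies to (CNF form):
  j ∨ ¬l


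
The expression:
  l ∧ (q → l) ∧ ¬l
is never true.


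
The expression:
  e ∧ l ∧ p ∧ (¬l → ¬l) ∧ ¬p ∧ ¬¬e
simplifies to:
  False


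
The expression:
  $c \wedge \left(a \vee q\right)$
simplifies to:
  $c \wedge \left(a \vee q\right)$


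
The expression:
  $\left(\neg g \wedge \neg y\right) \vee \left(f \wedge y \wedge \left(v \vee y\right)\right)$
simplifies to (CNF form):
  $\left(f \vee \neg g\right) \wedge \left(f \vee \neg y\right) \wedge \left(y \vee \neg g\right) \wedge \left(y \vee \neg y\right)$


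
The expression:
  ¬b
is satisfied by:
  {b: False}


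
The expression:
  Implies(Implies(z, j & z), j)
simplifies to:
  j | z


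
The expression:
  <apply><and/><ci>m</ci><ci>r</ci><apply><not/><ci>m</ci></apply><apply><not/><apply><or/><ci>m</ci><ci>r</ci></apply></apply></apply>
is never true.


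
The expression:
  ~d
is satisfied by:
  {d: False}


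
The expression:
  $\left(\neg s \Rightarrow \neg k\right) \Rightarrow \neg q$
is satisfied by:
  {k: True, s: False, q: False}
  {s: False, q: False, k: False}
  {k: True, s: True, q: False}
  {s: True, k: False, q: False}
  {q: True, k: True, s: False}
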